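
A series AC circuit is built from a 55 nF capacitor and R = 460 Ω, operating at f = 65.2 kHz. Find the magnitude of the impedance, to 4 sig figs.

ω = 2πf = 409700 rad/s
X_C = 1/(ωC) = 44.38 Ω
Z = 460.0 − j44.38 Ω
|Z| = √(460.0² + 44.38²) = 462.1 Ω

462.1 Ω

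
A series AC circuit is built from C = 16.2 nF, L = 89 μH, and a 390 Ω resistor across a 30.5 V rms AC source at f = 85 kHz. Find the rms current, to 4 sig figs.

77.04 mA

ω = 2πf = 534100 rad/s
X_L = ωL = 47.53 Ω
X_C = 1/(ωC) = 115.6 Ω
Net reactance X = X_L − X_C = -68.05 Ω
Z = 390.0 − j68.05 Ω
|Z| = √(390.0² + 68.05²) = 395.9 Ω
I = V/|Z| = 30.5/395.9 = 77.04 mA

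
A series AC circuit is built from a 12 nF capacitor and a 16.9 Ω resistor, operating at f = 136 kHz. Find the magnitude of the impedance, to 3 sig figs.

ω = 2πf = 854500 rad/s
X_C = 1/(ωC) = 97.5 Ω
Z = 16.9 − j97.5 Ω
|Z| = √(16.9² + 97.5²) = 99.0 Ω

99.0 Ω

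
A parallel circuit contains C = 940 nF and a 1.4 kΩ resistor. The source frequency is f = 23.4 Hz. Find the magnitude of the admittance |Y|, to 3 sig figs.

ω = 2πf = 147.0 rad/s
X_C = 1/(ωC) = 7240 Ω
Parallel: admittances add. Y = 1/R + jωC
Y = (0.000714 + j0.000138) S
|Y| = 0.000728 S → |Z| = 1/|Y| = 1370 Ω, ∠Z = −∠Y = -11.0°

728 μS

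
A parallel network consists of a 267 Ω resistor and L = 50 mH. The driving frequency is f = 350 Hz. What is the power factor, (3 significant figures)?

ω = 2πf = 2199 rad/s
X_L = ωL = 110 Ω
Parallel: admittances add. Y = 1/R + 1/(jωL)
Y = (0.00375 − j0.00909) S
|Y| = 0.00984 S → |Z| = 1/|Y| = 102 Ω, ∠Z = −∠Y = 67.6°
cos φ = cos(67.6°) = 0.381

0.381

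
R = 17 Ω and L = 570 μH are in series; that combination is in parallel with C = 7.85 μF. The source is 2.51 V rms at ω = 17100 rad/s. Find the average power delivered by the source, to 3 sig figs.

279 mW

X_L = ωL = 9.75 Ω
X_C = 1/(ωC) = 7.45 Ω
Branch 1 (R+jX_L): Z₁ = 17.0 + j9.75 Ω, |Z₁| = 19.6 Ω
Branch 2 (−jX_C): Z₂ = −j7.45 Ω
Parallel: Z = Z₁Z₂/(Z₁+Z₂), |Z| = 8.51 Ω, ∠Z = -67.9°
I = V/|Z| = 295 mA
P = VI cos φ = 2.51 × 0.295 × cos(-67.9°) = 279 mW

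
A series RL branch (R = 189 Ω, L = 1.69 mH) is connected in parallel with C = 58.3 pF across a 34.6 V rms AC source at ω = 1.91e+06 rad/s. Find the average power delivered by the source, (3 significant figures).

X_L = ωL = 3230 Ω
X_C = 1/(ωC) = 8980 Ω
Branch 1 (R+jX_L): Z₁ = 189 + j3230 Ω, |Z₁| = 3230 Ω
Branch 2 (−jX_C): Z₂ = −j8980 Ω
Parallel: Z = Z₁Z₂/(Z₁+Z₂), |Z| = 5050 Ω, ∠Z = 84.8°
I = V/|Z| = 6.86 mA
P = VI cos φ = 34.6 × 0.00686 × cos(84.8°) = 21.6 mW

21.6 mW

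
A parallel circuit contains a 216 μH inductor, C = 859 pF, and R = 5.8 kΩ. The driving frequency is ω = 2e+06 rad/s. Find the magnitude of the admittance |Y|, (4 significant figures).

X_L = ωL = 432.0 Ω
X_C = 1/(ωC) = 582.1 Ω
Parallel: admittances add. Y = 1/R + 1/(jωL) + jωC
Y = (0.0001724 − j0.0005968) S
|Y| = 0.0006212 S → |Z| = 1/|Y| = 1610 Ω, ∠Z = −∠Y = 73.89°

621.2 μS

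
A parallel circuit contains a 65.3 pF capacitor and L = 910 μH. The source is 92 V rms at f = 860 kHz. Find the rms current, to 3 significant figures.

ω = 2πf = 5.404e+06 rad/s
X_L = ωL = 4920 Ω
X_C = 1/(ωC) = 2830 Ω
Parallel: admittances add. Y = 1/(jωL) + jωC
Y = (0 + j0.000149) S
|Y| = 0.000149 S → |Z| = 1/|Y| = 6690 Ω, ∠Z = −∠Y = -90.0°
I = V/|Z| = 92/6690 = 13.8 mA

13.8 mA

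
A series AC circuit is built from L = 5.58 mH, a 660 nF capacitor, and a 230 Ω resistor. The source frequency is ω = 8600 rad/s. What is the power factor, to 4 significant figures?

X_L = ωL = 47.99 Ω
X_C = 1/(ωC) = 176.2 Ω
Net reactance X = X_L − X_C = -128.2 Ω
Z = 230.0 − j128.2 Ω
|Z| = √(230.0² + 128.2²) = 263.3 Ω
∠Z = arctan(-128.2/230.0) = -29.13°
cos φ = cos(-29.13°) = 0.8735

0.8735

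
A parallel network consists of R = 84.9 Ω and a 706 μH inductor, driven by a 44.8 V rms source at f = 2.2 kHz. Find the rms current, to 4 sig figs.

4.621 A

ω = 2πf = 13820 rad/s
X_L = ωL = 9.759 Ω
Parallel: admittances add. Y = 1/R + 1/(jωL)
Y = (0.01178 − j0.1025) S
|Y| = 0.1031 S → |Z| = 1/|Y| = 9.695 Ω, ∠Z = −∠Y = 83.44°
I = V/|Z| = 44.8/9.695 = 4.621 A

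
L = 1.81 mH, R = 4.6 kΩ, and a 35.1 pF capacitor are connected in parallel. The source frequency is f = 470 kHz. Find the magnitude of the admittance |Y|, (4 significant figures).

232.9 μS

ω = 2πf = 2.953e+06 rad/s
X_L = ωL = 5345 Ω
X_C = 1/(ωC) = 9648 Ω
Parallel: admittances add. Y = 1/R + 1/(jωL) + jωC
Y = (0.0002174 − j8.343e-05) S
|Y| = 0.0002329 S → |Z| = 1/|Y| = 4295 Ω, ∠Z = −∠Y = 21.00°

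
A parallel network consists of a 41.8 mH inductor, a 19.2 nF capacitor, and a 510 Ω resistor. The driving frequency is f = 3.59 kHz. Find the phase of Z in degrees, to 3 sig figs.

17.7°

ω = 2πf = 22560 rad/s
X_L = ωL = 943 Ω
X_C = 1/(ωC) = 2310 Ω
Parallel: admittances add. Y = 1/R + 1/(jωL) + jωC
Y = (0.00196 − j0.000628) S
|Y| = 0.00206 S → |Z| = 1/|Y| = 486 Ω, ∠Z = −∠Y = 17.7°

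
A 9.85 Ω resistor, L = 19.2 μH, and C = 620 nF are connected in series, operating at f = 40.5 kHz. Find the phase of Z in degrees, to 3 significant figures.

-8.39°

ω = 2πf = 254500 rad/s
X_L = ωL = 4.89 Ω
X_C = 1/(ωC) = 6.34 Ω
Net reactance X = X_L − X_C = -1.45 Ω
Z = 9.85 − j1.45 Ω
|Z| = √(9.85² + 1.45²) = 9.96 Ω
∠Z = arctan(-1.45/9.85) = -8.39°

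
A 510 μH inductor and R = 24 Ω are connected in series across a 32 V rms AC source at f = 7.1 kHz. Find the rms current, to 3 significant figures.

ω = 2πf = 44610 rad/s
X_L = ωL = 22.8 Ω
Z = 24.0 + j22.8 Ω
|Z| = √(24.0² + 22.8²) = 33.1 Ω
I = V/|Z| = 32/33.1 = 968 mA

968 mA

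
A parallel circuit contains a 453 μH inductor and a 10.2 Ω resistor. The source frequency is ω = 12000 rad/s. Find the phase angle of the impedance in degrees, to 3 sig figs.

61.9°

X_L = ωL = 5.44 Ω
Parallel: admittances add. Y = 1/R + 1/(jωL)
Y = (0.0980 − j0.184) S
|Y| = 0.208 S → |Z| = 1/|Y| = 4.80 Ω, ∠Z = −∠Y = 61.9°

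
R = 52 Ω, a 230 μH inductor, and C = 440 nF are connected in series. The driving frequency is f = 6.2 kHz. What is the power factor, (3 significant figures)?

0.725

ω = 2πf = 38960 rad/s
X_L = ωL = 8.96 Ω
X_C = 1/(ωC) = 58.3 Ω
Net reactance X = X_L − X_C = -49.4 Ω
Z = 52.0 − j49.4 Ω
|Z| = √(52.0² + 49.4²) = 71.7 Ω
∠Z = arctan(-49.4/52.0) = -43.5°
cos φ = cos(-43.5°) = 0.725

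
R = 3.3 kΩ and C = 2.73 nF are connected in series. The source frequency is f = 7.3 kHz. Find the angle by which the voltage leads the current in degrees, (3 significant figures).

-67.5°

ω = 2πf = 45870 rad/s
X_C = 1/(ωC) = 7990 Ω
Z = 3300 − j7990 Ω
|Z| = √(3300² + 7990²) = 8640 Ω
∠Z = arctan(-7990/3300) = -67.5°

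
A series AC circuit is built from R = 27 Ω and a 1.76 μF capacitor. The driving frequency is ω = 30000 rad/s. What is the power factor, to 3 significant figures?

X_C = 1/(ωC) = 18.9 Ω
Z = 27.0 − j18.9 Ω
|Z| = √(27.0² + 18.9²) = 33.0 Ω
∠Z = arctan(-18.9/27.0) = -35.0°
cos φ = cos(-35.0°) = 0.819

0.819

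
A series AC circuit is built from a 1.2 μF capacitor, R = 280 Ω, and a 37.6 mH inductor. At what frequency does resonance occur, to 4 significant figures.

ω₀ = 1/√(LC) = 1/√(0.0376 × 1.2e-06) = 4708 rad/s
f₀ = ω₀/(2π) = 749.3 Hz

749.3 Hz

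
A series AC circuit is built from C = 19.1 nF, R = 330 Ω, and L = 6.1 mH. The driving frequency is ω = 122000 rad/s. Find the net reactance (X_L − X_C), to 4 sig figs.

315.1 Ω

X_L = ωL = 744.2 Ω
X_C = 1/(ωC) = 429.1 Ω
X = 744.2 − 429.1 = 315.1 Ω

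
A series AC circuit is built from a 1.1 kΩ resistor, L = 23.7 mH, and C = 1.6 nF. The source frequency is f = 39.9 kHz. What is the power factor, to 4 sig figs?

ω = 2πf = 250700 rad/s
X_L = ωL = 5942 Ω
X_C = 1/(ωC) = 2493 Ω
Net reactance X = X_L − X_C = 3449 Ω
Z = 1100 + j3449 Ω
|Z| = √(1100² + 3449²) = 3620 Ω
∠Z = arctan(3449/1100) = 72.31°
cos φ = cos(72.31°) = 0.3039

0.3039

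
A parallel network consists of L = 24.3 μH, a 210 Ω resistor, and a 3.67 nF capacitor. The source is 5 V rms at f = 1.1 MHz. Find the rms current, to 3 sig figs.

99.9 mA

ω = 2πf = 6.912e+06 rad/s
X_L = ωL = 168 Ω
X_C = 1/(ωC) = 39.4 Ω
Parallel: admittances add. Y = 1/R + 1/(jωL) + jωC
Y = (0.00476 + j0.0194) S
|Y| = 0.0200 S → |Z| = 1/|Y| = 50.0 Ω, ∠Z = −∠Y = -76.2°
I = V/|Z| = 5/50.0 = 99.9 mA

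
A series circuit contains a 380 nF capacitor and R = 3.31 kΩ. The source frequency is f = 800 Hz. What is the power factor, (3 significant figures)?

0.988

ω = 2πf = 5027 rad/s
X_C = 1/(ωC) = 524 Ω
Z = 3310 − j524 Ω
|Z| = √(3310² + 524²) = 3350 Ω
∠Z = arctan(-524/3310) = -8.99°
cos φ = cos(-8.99°) = 0.988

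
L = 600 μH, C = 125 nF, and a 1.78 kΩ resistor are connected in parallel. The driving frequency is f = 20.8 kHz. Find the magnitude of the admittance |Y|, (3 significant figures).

3.63 mS

ω = 2πf = 130700 rad/s
X_L = ωL = 78.4 Ω
X_C = 1/(ωC) = 61.2 Ω
Parallel: admittances add. Y = 1/R + 1/(jωL) + jωC
Y = (0.000562 + j0.00358) S
|Y| = 0.00363 S → |Z| = 1/|Y| = 276 Ω, ∠Z = −∠Y = -81.1°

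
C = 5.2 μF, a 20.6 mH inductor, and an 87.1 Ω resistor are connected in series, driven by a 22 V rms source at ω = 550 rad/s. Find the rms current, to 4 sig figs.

62.97 mA

X_L = ωL = 11.33 Ω
X_C = 1/(ωC) = 349.7 Ω
Net reactance X = X_L − X_C = -338.3 Ω
Z = 87.10 − j338.3 Ω
|Z| = √(87.10² + 338.3²) = 349.4 Ω
I = V/|Z| = 22/349.4 = 62.97 mA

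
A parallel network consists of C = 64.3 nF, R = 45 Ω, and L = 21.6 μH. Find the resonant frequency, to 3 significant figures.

ω₀ = 1/√(LC) = 1/√(2.16e-05 × 6.43e-08) = 848500 rad/s
f₀ = ω₀/(2π) = 135 kHz

135 kHz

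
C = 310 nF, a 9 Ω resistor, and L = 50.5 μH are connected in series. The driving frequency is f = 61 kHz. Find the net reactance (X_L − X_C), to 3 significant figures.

ω = 2πf = 383300 rad/s
X_L = ωL = 19.4 Ω
X_C = 1/(ωC) = 8.42 Ω
X = 19.4 − 8.42 = 10.9 Ω

10.9 Ω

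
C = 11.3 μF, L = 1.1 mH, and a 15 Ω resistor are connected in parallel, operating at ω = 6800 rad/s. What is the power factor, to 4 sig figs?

X_L = ωL = 7.480 Ω
X_C = 1/(ωC) = 13.01 Ω
Parallel: admittances add. Y = 1/R + 1/(jωL) + jωC
Y = (0.06667 − j0.05685) S
|Y| = 0.08761 S → |Z| = 1/|Y| = 11.41 Ω, ∠Z = −∠Y = 40.46°
cos φ = cos(40.46°) = 0.7609

0.7609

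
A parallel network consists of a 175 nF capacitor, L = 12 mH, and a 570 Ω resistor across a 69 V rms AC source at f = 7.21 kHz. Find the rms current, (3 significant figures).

437 mA

ω = 2πf = 45300 rad/s
X_L = ωL = 544 Ω
X_C = 1/(ωC) = 126 Ω
Parallel: admittances add. Y = 1/R + 1/(jωL) + jωC
Y = (0.00175 + j0.00609) S
|Y| = 0.00634 S → |Z| = 1/|Y| = 158 Ω, ∠Z = −∠Y = -73.9°
I = V/|Z| = 69/158 = 437 mA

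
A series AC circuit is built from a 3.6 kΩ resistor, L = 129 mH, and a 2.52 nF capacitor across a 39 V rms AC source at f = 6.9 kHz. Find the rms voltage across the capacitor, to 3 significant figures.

ω = 2πf = 43350 rad/s
X_L = ωL = 5590 Ω
X_C = 1/(ωC) = 9150 Ω
Net reactance X = X_L − X_C = -3560 Ω
Z = 3600 − j3560 Ω
|Z| = √(3600² + 3560²) = 5060 Ω
I = V/|Z| = 7.70 mA
V_C = I·|Z_C| = 0.00770 × 9150 = 70.5 V

70.5 V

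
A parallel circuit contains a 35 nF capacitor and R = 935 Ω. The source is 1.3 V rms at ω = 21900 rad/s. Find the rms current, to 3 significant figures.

1.71 mA

X_C = 1/(ωC) = 1300 Ω
Parallel: admittances add. Y = 1/R + jωC
Y = (0.00107 + j0.000767) S
|Y| = 0.00132 S → |Z| = 1/|Y| = 760 Ω, ∠Z = −∠Y = -35.6°
I = V/|Z| = 1.3/760 = 1.71 mA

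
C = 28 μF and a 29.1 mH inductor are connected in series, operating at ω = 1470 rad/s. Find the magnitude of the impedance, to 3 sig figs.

18.5 Ω

X_L = ωL = 42.8 Ω
X_C = 1/(ωC) = 24.3 Ω
Net reactance X = X_L − X_C = 18.5 Ω
Z = j18.5 Ω
|Z| = √(0² + 18.5²) = 18.5 Ω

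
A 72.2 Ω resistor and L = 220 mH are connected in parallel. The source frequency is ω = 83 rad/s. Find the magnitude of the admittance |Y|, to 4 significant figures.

56.49 mS

X_L = ωL = 18.26 Ω
Parallel: admittances add. Y = 1/R + 1/(jωL)
Y = (0.01385 − j0.05476) S
|Y| = 0.05649 S → |Z| = 1/|Y| = 17.70 Ω, ∠Z = −∠Y = 75.81°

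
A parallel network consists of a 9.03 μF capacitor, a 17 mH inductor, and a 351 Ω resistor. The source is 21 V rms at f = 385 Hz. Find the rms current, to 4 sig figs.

79.23 mA

ω = 2πf = 2419 rad/s
X_L = ωL = 41.12 Ω
X_C = 1/(ωC) = 45.78 Ω
Parallel: admittances add. Y = 1/R + 1/(jωL) + jωC
Y = (0.002849 − j0.002473) S
|Y| = 0.003773 S → |Z| = 1/|Y| = 265.1 Ω, ∠Z = −∠Y = 40.96°
I = V/|Z| = 21/265.1 = 79.23 mA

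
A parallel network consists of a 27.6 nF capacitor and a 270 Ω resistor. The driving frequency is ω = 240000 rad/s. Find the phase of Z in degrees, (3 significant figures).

X_C = 1/(ωC) = 151 Ω
Parallel: admittances add. Y = 1/R + jωC
Y = (0.00370 + j0.00662) S
|Y| = 0.00759 S → |Z| = 1/|Y| = 132 Ω, ∠Z = −∠Y = -60.8°

-60.8°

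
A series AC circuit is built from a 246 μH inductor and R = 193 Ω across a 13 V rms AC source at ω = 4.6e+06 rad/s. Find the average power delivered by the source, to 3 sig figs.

24.8 mW

X_L = ωL = 1130 Ω
Z = 193 + j1130 Ω
|Z| = √(193² + 1130²) = 1150 Ω
∠Z = arctan(1130/193) = 80.3°
I = V/|Z| = 11.3 mA
P = VI cos φ = 13 × 0.0113 × cos(80.3°) = 24.8 mW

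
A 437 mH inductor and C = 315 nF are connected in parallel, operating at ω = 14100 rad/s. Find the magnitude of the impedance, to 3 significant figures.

234 Ω

X_L = ωL = 6160 Ω
X_C = 1/(ωC) = 225 Ω
Parallel: admittances add. Y = 1/(jωL) + jωC
Y = (0 + j0.00428) S
|Y| = 0.00428 S → |Z| = 1/|Y| = 234 Ω, ∠Z = −∠Y = -90.0°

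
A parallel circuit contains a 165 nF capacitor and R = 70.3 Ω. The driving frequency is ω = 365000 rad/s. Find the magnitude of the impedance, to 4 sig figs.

16.16 Ω

X_C = 1/(ωC) = 16.60 Ω
Parallel: admittances add. Y = 1/R + jωC
Y = (0.01422 + j0.06023) S
|Y| = 0.06188 S → |Z| = 1/|Y| = 16.16 Ω, ∠Z = −∠Y = -76.71°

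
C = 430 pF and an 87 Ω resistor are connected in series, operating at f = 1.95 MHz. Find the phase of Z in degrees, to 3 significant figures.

ω = 2πf = 1.225e+07 rad/s
X_C = 1/(ωC) = 190 Ω
Z = 87.0 − j190 Ω
|Z| = √(87.0² + 190²) = 209 Ω
∠Z = arctan(-190/87.0) = -65.4°

-65.4°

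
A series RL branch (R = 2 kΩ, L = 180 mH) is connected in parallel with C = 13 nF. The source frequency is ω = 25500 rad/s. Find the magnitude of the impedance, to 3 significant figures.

X_L = ωL = 4590 Ω
X_C = 1/(ωC) = 3020 Ω
Branch 1 (R+jX_L): Z₁ = 2000 + j4590 Ω, |Z₁| = 5010 Ω
Branch 2 (−jX_C): Z₂ = −j3020 Ω
Parallel: Z = Z₁Z₂/(Z₁+Z₂), |Z| = 5940 Ω, ∠Z = -61.7°

5940 Ω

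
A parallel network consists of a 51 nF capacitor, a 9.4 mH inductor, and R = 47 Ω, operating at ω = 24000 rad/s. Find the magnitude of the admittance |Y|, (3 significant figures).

21.5 mS

X_L = ωL = 226 Ω
X_C = 1/(ωC) = 817 Ω
Parallel: admittances add. Y = 1/R + 1/(jωL) + jωC
Y = (0.0213 − j0.00321) S
|Y| = 0.0215 S → |Z| = 1/|Y| = 46.5 Ω, ∠Z = −∠Y = 8.58°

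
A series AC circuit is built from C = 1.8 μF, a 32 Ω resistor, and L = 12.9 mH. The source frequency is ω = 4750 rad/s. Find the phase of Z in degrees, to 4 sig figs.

-60.12°

X_L = ωL = 61.27 Ω
X_C = 1/(ωC) = 117.0 Ω
Net reactance X = X_L − X_C = -55.68 Ω
Z = 32.00 − j55.68 Ω
|Z| = √(32.00² + 55.68²) = 64.22 Ω
∠Z = arctan(-55.68/32.00) = -60.12°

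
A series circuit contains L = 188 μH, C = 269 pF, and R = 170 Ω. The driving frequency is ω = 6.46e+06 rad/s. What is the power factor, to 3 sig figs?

X_L = ωL = 1210 Ω
X_C = 1/(ωC) = 575 Ω
Net reactance X = X_L − X_C = 639 Ω
Z = 170 + j639 Ω
|Z| = √(170² + 639²) = 661 Ω
∠Z = arctan(639/170) = 75.1°
cos φ = cos(75.1°) = 0.257

0.257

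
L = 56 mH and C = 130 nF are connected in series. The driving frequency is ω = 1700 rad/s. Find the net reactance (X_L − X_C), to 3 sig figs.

X_L = ωL = 95.2 Ω
X_C = 1/(ωC) = 4520 Ω
X = 95.2 − 4520 = -4430 Ω

-4430 Ω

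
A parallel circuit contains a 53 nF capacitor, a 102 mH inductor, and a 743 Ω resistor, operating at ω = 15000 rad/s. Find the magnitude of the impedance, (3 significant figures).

X_L = ωL = 1530 Ω
X_C = 1/(ωC) = 1260 Ω
Parallel: admittances add. Y = 1/R + 1/(jωL) + jωC
Y = (0.00135 + j0.000141) S
|Y| = 0.00135 S → |Z| = 1/|Y| = 739 Ω, ∠Z = −∠Y = -6.00°

739 Ω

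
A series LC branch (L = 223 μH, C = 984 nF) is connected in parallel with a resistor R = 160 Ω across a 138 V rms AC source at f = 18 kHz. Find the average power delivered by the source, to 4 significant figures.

119.0 W

ω = 2πf = 113100 rad/s
X_L = ωL = 25.22 Ω
X_C = 1/(ωC) = 8.986 Ω
Branch 1: Z₁ = R = 160.0 Ω
Branch 2 (series LC): Z₂ = j(X_L − X_C) = j16.23 Ω
Parallel: Z = Z₁Z₂/(Z₁+Z₂), |Z| = 16.15 Ω, ∠Z = 84.21°
I = V/|Z| = 8.544 A
P = VI cos φ = 138 × 8.544 × cos(84.21°) = 119.0 W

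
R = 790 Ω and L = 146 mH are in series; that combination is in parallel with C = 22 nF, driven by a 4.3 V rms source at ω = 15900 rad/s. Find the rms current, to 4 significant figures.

586.1 μA

X_L = ωL = 2321 Ω
X_C = 1/(ωC) = 2859 Ω
Branch 1 (R+jX_L): Z₁ = 790.0 + j2321 Ω, |Z₁| = 2452 Ω
Branch 2 (−jX_C): Z₂ = −j2859 Ω
Parallel: Z = Z₁Z₂/(Z₁+Z₂), |Z| = 7337 Ω, ∠Z = 15.43°
I = V/|Z| = 4.3/7337 = 586.1 μA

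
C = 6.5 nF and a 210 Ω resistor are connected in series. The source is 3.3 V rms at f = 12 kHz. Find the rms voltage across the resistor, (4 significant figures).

0.3378 V

ω = 2πf = 75400 rad/s
X_C = 1/(ωC) = 2040 Ω
Z = 210.0 − j2040 Ω
|Z| = √(210.0² + 2040²) = 2051 Ω
I = V/|Z| = 1.609 mA
V_R = I·|Z_R| = 0.001609 × 210.0 = 0.3378 V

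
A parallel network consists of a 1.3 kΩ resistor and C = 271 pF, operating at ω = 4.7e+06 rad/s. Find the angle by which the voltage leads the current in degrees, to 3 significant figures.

X_C = 1/(ωC) = 785 Ω
Parallel: admittances add. Y = 1/R + jωC
Y = (0.000769 + j0.00127) S
|Y| = 0.00149 S → |Z| = 1/|Y| = 672 Ω, ∠Z = −∠Y = -58.9°

-58.9°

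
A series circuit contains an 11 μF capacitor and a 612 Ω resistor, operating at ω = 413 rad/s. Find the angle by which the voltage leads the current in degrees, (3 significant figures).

X_C = 1/(ωC) = 220 Ω
Z = 612 − j220 Ω
|Z| = √(612² + 220²) = 650 Ω
∠Z = arctan(-220/612) = -19.8°

-19.8°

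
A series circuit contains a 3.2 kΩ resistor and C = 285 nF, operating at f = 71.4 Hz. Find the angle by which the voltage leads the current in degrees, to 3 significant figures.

-67.7°

ω = 2πf = 448.6 rad/s
X_C = 1/(ωC) = 7820 Ω
Z = 3200 − j7820 Ω
|Z| = √(3200² + 7820²) = 8450 Ω
∠Z = arctan(-7820/3200) = -67.7°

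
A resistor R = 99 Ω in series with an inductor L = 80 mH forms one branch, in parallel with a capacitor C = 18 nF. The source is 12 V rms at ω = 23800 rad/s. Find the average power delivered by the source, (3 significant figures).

3.92 mW

X_L = ωL = 1900 Ω
X_C = 1/(ωC) = 2330 Ω
Branch 1 (R+jX_L): Z₁ = 99.0 + j1900 Ω, |Z₁| = 1910 Ω
Branch 2 (−jX_C): Z₂ = −j2330 Ω
Parallel: Z = Z₁Z₂/(Z₁+Z₂), |Z| = 10100 Ω, ∠Z = 74.1°
I = V/|Z| = 1.19 mA
P = VI cos φ = 12 × 0.00119 × cos(74.1°) = 3.92 mW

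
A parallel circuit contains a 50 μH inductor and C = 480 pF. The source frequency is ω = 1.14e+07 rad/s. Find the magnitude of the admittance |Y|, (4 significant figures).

3.718 mS

X_L = ωL = 570.0 Ω
X_C = 1/(ωC) = 182.7 Ω
Parallel: admittances add. Y = 1/(jωL) + jωC
Y = (0 + j0.003718) S
|Y| = 0.003718 S → |Z| = 1/|Y| = 269.0 Ω, ∠Z = −∠Y = -90.00°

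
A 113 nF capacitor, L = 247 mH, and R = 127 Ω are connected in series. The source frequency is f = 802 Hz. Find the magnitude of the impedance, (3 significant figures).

ω = 2πf = 5039 rad/s
X_L = ωL = 1240 Ω
X_C = 1/(ωC) = 1760 Ω
Net reactance X = X_L − X_C = -512 Ω
Z = 127 − j512 Ω
|Z| = √(127² + 512²) = 527 Ω

527 Ω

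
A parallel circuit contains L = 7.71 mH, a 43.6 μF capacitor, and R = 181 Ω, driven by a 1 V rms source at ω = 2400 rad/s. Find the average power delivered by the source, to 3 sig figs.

X_L = ωL = 18.5 Ω
X_C = 1/(ωC) = 9.56 Ω
Parallel: admittances add. Y = 1/R + 1/(jωL) + jωC
Y = (0.00552 + j0.0506) S
|Y| = 0.0509 S → |Z| = 1/|Y| = 19.6 Ω, ∠Z = −∠Y = -83.8°
I = V/|Z| = 50.9 mA
P = VI cos φ = 1 × 0.0509 × cos(-83.8°) = 5.52 mW

5.52 mW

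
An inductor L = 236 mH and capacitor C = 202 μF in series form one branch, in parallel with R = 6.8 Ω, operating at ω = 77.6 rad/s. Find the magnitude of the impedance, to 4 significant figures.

X_L = ωL = 18.31 Ω
X_C = 1/(ωC) = 63.80 Ω
Branch 1: Z₁ = R = 6.800 Ω
Branch 2 (series LC): Z₂ = j(X_L − X_C) = −j45.48 Ω
Parallel: Z = Z₁Z₂/(Z₁+Z₂), |Z| = 6.725 Ω, ∠Z = -8.503°

6.725 Ω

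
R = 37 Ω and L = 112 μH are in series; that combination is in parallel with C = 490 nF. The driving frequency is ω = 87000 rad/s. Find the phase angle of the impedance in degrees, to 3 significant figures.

X_L = ωL = 9.74 Ω
X_C = 1/(ωC) = 23.5 Ω
Branch 1 (R+jX_L): Z₁ = 37.0 + j9.74 Ω, |Z₁| = 38.3 Ω
Branch 2 (−jX_C): Z₂ = −j23.5 Ω
Parallel: Z = Z₁Z₂/(Z₁+Z₂), |Z| = 22.7 Ω, ∠Z = -54.9°

-54.9°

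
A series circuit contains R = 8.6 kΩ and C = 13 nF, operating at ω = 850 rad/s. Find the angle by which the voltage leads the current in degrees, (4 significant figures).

-84.57°

X_C = 1/(ωC) = 90500 Ω
Z = 8600 − j90500 Ω
|Z| = √(8600² + 90500²) = 90910 Ω
∠Z = arctan(-90500/8600) = -84.57°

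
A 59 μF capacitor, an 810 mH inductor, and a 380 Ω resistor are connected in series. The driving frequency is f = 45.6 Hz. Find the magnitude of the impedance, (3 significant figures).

ω = 2πf = 286.5 rad/s
X_L = ωL = 232 Ω
X_C = 1/(ωC) = 59.2 Ω
Net reactance X = X_L − X_C = 173 Ω
Z = 380 + j173 Ω
|Z| = √(380² + 173²) = 417 Ω

417 Ω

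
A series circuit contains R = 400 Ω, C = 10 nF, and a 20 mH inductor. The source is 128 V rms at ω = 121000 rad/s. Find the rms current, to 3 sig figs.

X_L = ωL = 2420 Ω
X_C = 1/(ωC) = 826 Ω
Net reactance X = X_L − X_C = 1590 Ω
Z = 400 + j1590 Ω
|Z| = √(400² + 1590²) = 1640 Ω
I = V/|Z| = 128/1640 = 77.9 mA

77.9 mA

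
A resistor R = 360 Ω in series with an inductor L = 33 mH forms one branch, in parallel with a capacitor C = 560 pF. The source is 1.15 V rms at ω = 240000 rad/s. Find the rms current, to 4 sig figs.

X_L = ωL = 7920 Ω
X_C = 1/(ωC) = 7440 Ω
Branch 1 (R+jX_L): Z₁ = 360.0 + j7920 Ω, |Z₁| = 7928 Ω
Branch 2 (−jX_C): Z₂ = −j7440 Ω
Parallel: Z = Z₁Z₂/(Z₁+Z₂), |Z| = 98380 Ω, ∠Z = -55.71°
I = V/|Z| = 1.15/98380 = 11.69 μA

11.69 μA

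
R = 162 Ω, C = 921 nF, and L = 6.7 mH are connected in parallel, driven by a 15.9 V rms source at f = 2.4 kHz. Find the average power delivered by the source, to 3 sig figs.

1.56 W

ω = 2πf = 15080 rad/s
X_L = ωL = 101 Ω
X_C = 1/(ωC) = 72.0 Ω
Parallel: admittances add. Y = 1/R + 1/(jωL) + jωC
Y = (0.00617 + j0.00399) S
|Y| = 0.00735 S → |Z| = 1/|Y| = 136 Ω, ∠Z = −∠Y = -32.9°
I = V/|Z| = 117 mA
P = VI cos φ = 15.9 × 0.117 × cos(-32.9°) = 1.56 W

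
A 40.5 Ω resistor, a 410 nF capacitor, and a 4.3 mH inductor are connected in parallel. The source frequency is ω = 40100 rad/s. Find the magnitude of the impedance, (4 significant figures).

37.19 Ω

X_L = ωL = 172.4 Ω
X_C = 1/(ωC) = 60.82 Ω
Parallel: admittances add. Y = 1/R + 1/(jωL) + jωC
Y = (0.02469 + j0.01064) S
|Y| = 0.02689 S → |Z| = 1/|Y| = 37.19 Ω, ∠Z = −∠Y = -23.32°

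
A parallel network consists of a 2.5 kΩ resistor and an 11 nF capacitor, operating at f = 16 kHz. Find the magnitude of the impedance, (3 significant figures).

ω = 2πf = 100500 rad/s
X_C = 1/(ωC) = 904 Ω
Parallel: admittances add. Y = 1/R + jωC
Y = (0.000400 + j0.00111) S
|Y| = 0.00118 S → |Z| = 1/|Y| = 850 Ω, ∠Z = −∠Y = -70.1°

850 Ω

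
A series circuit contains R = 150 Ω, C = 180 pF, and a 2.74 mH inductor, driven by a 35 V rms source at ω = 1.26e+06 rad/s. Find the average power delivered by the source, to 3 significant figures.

X_L = ωL = 3450 Ω
X_C = 1/(ωC) = 4410 Ω
Net reactance X = X_L − X_C = -957 Ω
Z = 150 − j957 Ω
|Z| = √(150² + 957²) = 968 Ω
∠Z = arctan(-957/150) = -81.1°
I = V/|Z| = 36.1 mA
P = VI cos φ = 35 × 0.0361 × cos(-81.1°) = 196 mW

196 mW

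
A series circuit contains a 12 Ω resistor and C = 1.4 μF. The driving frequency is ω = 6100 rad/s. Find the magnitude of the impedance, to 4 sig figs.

X_C = 1/(ωC) = 117.1 Ω
Z = 12.00 − j117.1 Ω
|Z| = √(12.00² + 117.1²) = 117.7 Ω

117.7 Ω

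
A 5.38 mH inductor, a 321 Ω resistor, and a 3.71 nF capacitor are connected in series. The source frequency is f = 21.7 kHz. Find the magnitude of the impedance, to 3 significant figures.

1280 Ω

ω = 2πf = 136300 rad/s
X_L = ωL = 734 Ω
X_C = 1/(ωC) = 1980 Ω
Net reactance X = X_L − X_C = -1240 Ω
Z = 321 − j1240 Ω
|Z| = √(321² + 1240²) = 1280 Ω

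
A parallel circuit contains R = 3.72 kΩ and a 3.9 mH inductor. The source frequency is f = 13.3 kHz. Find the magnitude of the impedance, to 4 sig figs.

324.7 Ω

ω = 2πf = 83570 rad/s
X_L = ωL = 325.9 Ω
Parallel: admittances add. Y = 1/R + 1/(jωL)
Y = (0.0002688 − j0.003068) S
|Y| = 0.003080 S → |Z| = 1/|Y| = 324.7 Ω, ∠Z = −∠Y = 84.99°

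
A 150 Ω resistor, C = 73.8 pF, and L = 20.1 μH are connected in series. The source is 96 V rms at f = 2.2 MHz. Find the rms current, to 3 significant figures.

ω = 2πf = 1.382e+07 rad/s
X_L = ωL = 278 Ω
X_C = 1/(ωC) = 980 Ω
Net reactance X = X_L − X_C = -702 Ω
Z = 150 − j702 Ω
|Z| = √(150² + 702²) = 718 Ω
I = V/|Z| = 96/718 = 134 mA

134 mA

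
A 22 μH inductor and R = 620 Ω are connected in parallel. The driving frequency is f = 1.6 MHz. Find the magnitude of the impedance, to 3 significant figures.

208 Ω

ω = 2πf = 1.005e+07 rad/s
X_L = ωL = 221 Ω
Parallel: admittances add. Y = 1/R + 1/(jωL)
Y = (0.00161 − j0.00452) S
|Y| = 0.00480 S → |Z| = 1/|Y| = 208 Ω, ∠Z = −∠Y = 70.4°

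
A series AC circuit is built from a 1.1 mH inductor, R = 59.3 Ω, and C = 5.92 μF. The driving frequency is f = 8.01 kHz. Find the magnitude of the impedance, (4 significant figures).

78.87 Ω

ω = 2πf = 50330 rad/s
X_L = ωL = 55.36 Ω
X_C = 1/(ωC) = 3.356 Ω
Net reactance X = X_L − X_C = 52.00 Ω
Z = 59.30 + j52.00 Ω
|Z| = √(59.30² + 52.00²) = 78.87 Ω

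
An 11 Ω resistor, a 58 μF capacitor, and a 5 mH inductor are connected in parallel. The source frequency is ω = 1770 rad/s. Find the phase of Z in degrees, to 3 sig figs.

6.49°

X_L = ωL = 8.85 Ω
X_C = 1/(ωC) = 9.74 Ω
Parallel: admittances add. Y = 1/R + 1/(jωL) + jωC
Y = (0.0909 − j0.0103) S
|Y| = 0.0915 S → |Z| = 1/|Y| = 10.9 Ω, ∠Z = −∠Y = 6.49°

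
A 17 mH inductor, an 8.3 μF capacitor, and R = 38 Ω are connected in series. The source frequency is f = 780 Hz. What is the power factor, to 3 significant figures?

0.543

ω = 2πf = 4901 rad/s
X_L = ωL = 83.3 Ω
X_C = 1/(ωC) = 24.6 Ω
Net reactance X = X_L − X_C = 58.7 Ω
Z = 38.0 + j58.7 Ω
|Z| = √(38.0² + 58.7²) = 70.0 Ω
∠Z = arctan(58.7/38.0) = 57.1°
cos φ = cos(57.1°) = 0.543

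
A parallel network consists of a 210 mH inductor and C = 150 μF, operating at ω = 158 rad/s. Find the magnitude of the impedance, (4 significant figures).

155.3 Ω

X_L = ωL = 33.18 Ω
X_C = 1/(ωC) = 42.19 Ω
Parallel: admittances add. Y = 1/(jωL) + jωC
Y = (0 − j0.006439) S
|Y| = 0.006439 S → |Z| = 1/|Y| = 155.3 Ω, ∠Z = −∠Y = 90.00°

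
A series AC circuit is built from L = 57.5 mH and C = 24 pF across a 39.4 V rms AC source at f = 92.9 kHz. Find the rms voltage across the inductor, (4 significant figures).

ω = 2πf = 583700 rad/s
X_L = ωL = 33560 Ω
X_C = 1/(ωC) = 71380 Ω
Net reactance X = X_L − X_C = -37820 Ω
Z = − j37820 Ω
|Z| = √(0² + 37820²) = 37820 Ω
I = V/|Z| = 1.042 mA
V_L = I·|Z_L| = 0.001042 × 33560 = 34.97 V

34.97 V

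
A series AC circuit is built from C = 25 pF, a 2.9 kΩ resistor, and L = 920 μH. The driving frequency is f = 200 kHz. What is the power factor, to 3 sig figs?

ω = 2πf = 1.257e+06 rad/s
X_L = ωL = 1160 Ω
X_C = 1/(ωC) = 31800 Ω
Net reactance X = X_L − X_C = -30700 Ω
Z = 2900 − j30700 Ω
|Z| = √(2900² + 30700²) = 30800 Ω
∠Z = arctan(-30700/2900) = -84.6°
cos φ = cos(-84.6°) = 0.0941

0.0941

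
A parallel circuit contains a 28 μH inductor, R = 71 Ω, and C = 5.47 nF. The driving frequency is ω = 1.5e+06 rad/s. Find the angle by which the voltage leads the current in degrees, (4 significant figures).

47.93°

X_L = ωL = 42.00 Ω
X_C = 1/(ωC) = 121.9 Ω
Parallel: admittances add. Y = 1/R + 1/(jωL) + jωC
Y = (0.01408 − j0.01560) S
|Y| = 0.02102 S → |Z| = 1/|Y| = 47.57 Ω, ∠Z = −∠Y = 47.93°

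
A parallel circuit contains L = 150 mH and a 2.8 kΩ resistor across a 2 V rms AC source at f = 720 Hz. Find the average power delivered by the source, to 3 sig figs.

ω = 2πf = 4524 rad/s
X_L = ωL = 679 Ω
Parallel: admittances add. Y = 1/R + 1/(jωL)
Y = (0.000357 − j0.00147) S
|Y| = 0.00152 S → |Z| = 1/|Y| = 659 Ω, ∠Z = −∠Y = 76.4°
I = V/|Z| = 3.03 mA
P = VI cos φ = 2 × 0.00303 × cos(76.4°) = 1.43 mW

1.43 mW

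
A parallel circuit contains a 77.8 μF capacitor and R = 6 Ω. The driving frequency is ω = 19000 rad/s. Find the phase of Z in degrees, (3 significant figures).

X_C = 1/(ωC) = 0.676 Ω
Parallel: admittances add. Y = 1/R + jωC
Y = (0.167 + j1.48) S
|Y| = 1.49 S → |Z| = 1/|Y| = 0.672 Ω, ∠Z = −∠Y = -83.6°

-83.6°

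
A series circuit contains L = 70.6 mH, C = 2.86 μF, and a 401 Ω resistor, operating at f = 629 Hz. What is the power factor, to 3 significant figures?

ω = 2πf = 3952 rad/s
X_L = ωL = 279 Ω
X_C = 1/(ωC) = 88.5 Ω
Net reactance X = X_L − X_C = 191 Ω
Z = 401 + j191 Ω
|Z| = √(401² + 191²) = 444 Ω
∠Z = arctan(191/401) = 25.4°
cos φ = cos(25.4°) = 0.903

0.903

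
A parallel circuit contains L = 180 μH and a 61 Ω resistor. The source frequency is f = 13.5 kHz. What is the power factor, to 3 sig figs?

ω = 2πf = 84820 rad/s
X_L = ωL = 15.3 Ω
Parallel: admittances add. Y = 1/R + 1/(jωL)
Y = (0.0164 − j0.0655) S
|Y| = 0.0675 S → |Z| = 1/|Y| = 14.8 Ω, ∠Z = −∠Y = 75.9°
cos φ = cos(75.9°) = 0.243

0.243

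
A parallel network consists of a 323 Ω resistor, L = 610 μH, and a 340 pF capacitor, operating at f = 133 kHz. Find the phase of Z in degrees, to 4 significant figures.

ω = 2πf = 835700 rad/s
X_L = ωL = 509.8 Ω
X_C = 1/(ωC) = 3520 Ω
Parallel: admittances add. Y = 1/R + 1/(jωL) + jωC
Y = (0.003096 − j0.001678) S
|Y| = 0.003521 S → |Z| = 1/|Y| = 284.0 Ω, ∠Z = −∠Y = 28.45°

28.45°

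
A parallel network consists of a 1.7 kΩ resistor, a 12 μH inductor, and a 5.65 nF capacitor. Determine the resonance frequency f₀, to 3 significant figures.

611 kHz

ω₀ = 1/√(LC) = 1/√(1.2e-05 × 5.65e-09) = 3.84e+06 rad/s
f₀ = ω₀/(2π) = 611 kHz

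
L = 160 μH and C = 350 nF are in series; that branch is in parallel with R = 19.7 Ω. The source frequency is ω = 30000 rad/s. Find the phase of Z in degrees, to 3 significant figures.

-12.3°

X_L = ωL = 4.80 Ω
X_C = 1/(ωC) = 95.2 Ω
Branch 1: Z₁ = R = 19.7 Ω
Branch 2 (series LC): Z₂ = j(X_L − X_C) = −j90.4 Ω
Parallel: Z = Z₁Z₂/(Z₁+Z₂), |Z| = 19.2 Ω, ∠Z = -12.3°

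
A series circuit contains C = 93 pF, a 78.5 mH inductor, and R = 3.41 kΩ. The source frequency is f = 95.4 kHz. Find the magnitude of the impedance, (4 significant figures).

ω = 2πf = 599400 rad/s
X_L = ωL = 47050 Ω
X_C = 1/(ωC) = 17940 Ω
Net reactance X = X_L − X_C = 29120 Ω
Z = 3410 + j29120 Ω
|Z| = √(3410² + 29120²) = 29310 Ω

29310 Ω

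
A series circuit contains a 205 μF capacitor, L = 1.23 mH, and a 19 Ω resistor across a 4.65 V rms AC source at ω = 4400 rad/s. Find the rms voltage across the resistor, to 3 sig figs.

X_L = ωL = 5.41 Ω
X_C = 1/(ωC) = 1.11 Ω
Net reactance X = X_L − X_C = 4.30 Ω
Z = 19.0 + j4.30 Ω
|Z| = √(19.0² + 4.30²) = 19.5 Ω
I = V/|Z| = 239 mA
V_R = I·|Z_R| = 0.239 × 19.0 = 4.54 V

4.54 V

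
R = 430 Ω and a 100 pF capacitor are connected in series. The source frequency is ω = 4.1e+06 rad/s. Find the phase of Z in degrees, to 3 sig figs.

X_C = 1/(ωC) = 2440 Ω
Z = 430 − j2440 Ω
|Z| = √(430² + 2440²) = 2480 Ω
∠Z = arctan(-2440/430) = -80.0°

-80.0°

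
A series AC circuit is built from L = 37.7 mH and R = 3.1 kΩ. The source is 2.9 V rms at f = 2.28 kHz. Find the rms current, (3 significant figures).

922 μA

ω = 2πf = 14330 rad/s
X_L = ωL = 540 Ω
Z = 3100 + j540 Ω
|Z| = √(3100² + 540²) = 3150 Ω
I = V/|Z| = 2.9/3150 = 922 μA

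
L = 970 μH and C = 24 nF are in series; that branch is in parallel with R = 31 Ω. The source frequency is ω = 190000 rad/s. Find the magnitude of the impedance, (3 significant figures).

23.2 Ω

X_L = ωL = 184 Ω
X_C = 1/(ωC) = 219 Ω
Branch 1: Z₁ = R = 31.0 Ω
Branch 2 (series LC): Z₂ = j(X_L − X_C) = −j35.0 Ω
Parallel: Z = Z₁Z₂/(Z₁+Z₂), |Z| = 23.2 Ω, ∠Z = -41.5°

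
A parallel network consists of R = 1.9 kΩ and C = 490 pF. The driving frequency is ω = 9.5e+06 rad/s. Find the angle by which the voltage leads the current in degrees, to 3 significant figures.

X_C = 1/(ωC) = 215 Ω
Parallel: admittances add. Y = 1/R + jωC
Y = (0.000526 + j0.00465) S
|Y| = 0.00468 S → |Z| = 1/|Y| = 213 Ω, ∠Z = −∠Y = -83.5°

-83.5°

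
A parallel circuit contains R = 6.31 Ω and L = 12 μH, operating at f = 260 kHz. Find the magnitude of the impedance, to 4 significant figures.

6.007 Ω

ω = 2πf = 1.634e+06 rad/s
X_L = ωL = 19.60 Ω
Parallel: admittances add. Y = 1/R + 1/(jωL)
Y = (0.1585 − j0.05101) S
|Y| = 0.1665 S → |Z| = 1/|Y| = 6.007 Ω, ∠Z = −∠Y = 17.84°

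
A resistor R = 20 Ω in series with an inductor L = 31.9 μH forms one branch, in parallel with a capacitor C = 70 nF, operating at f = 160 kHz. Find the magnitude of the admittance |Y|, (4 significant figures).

49.92 mS

ω = 2πf = 1.005e+06 rad/s
X_L = ωL = 32.07 Ω
X_C = 1/(ωC) = 14.21 Ω
Branch 1 (R+jX_L): Z₁ = 20.00 + j32.07 Ω, |Z₁| = 37.79 Ω
Branch 2 (−jX_C): Z₂ = −j14.21 Ω
Parallel: Z = Z₁Z₂/(Z₁+Z₂), |Z| = 20.03 Ω, ∠Z = -73.71°
|Y| = 1/|Z| = 49.92 mS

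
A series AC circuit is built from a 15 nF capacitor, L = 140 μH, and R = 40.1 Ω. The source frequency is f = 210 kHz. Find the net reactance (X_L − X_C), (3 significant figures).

ω = 2πf = 1.319e+06 rad/s
X_L = ωL = 185 Ω
X_C = 1/(ωC) = 50.5 Ω
X = 185 − 50.5 = 134 Ω

134 Ω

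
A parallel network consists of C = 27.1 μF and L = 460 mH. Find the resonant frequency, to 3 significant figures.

45.1 Hz

ω₀ = 1/√(LC) = 1/√(0.46 × 2.71e-05) = 283.2 rad/s
f₀ = ω₀/(2π) = 45.1 Hz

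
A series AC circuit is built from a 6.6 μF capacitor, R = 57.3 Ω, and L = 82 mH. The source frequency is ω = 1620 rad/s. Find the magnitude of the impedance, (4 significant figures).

69.49 Ω

X_L = ωL = 132.8 Ω
X_C = 1/(ωC) = 93.53 Ω
Net reactance X = X_L − X_C = 39.31 Ω
Z = 57.30 + j39.31 Ω
|Z| = √(57.30² + 39.31²) = 69.49 Ω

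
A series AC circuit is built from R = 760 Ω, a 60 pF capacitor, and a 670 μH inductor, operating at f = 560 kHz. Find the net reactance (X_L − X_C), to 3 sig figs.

-2380 Ω

ω = 2πf = 3.519e+06 rad/s
X_L = ωL = 2360 Ω
X_C = 1/(ωC) = 4740 Ω
X = 2360 − 4740 = -2380 Ω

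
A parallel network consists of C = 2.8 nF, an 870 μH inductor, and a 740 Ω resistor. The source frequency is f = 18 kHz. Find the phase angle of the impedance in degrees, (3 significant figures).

ω = 2πf = 113100 rad/s
X_L = ωL = 98.4 Ω
X_C = 1/(ωC) = 3160 Ω
Parallel: admittances add. Y = 1/R + 1/(jωL) + jωC
Y = (0.00135 − j0.00985) S
|Y| = 0.00994 S → |Z| = 1/|Y| = 101 Ω, ∠Z = −∠Y = 82.2°

82.2°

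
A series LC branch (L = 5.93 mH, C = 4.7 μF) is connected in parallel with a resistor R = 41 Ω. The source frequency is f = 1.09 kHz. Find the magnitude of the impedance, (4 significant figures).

9.297 Ω

ω = 2πf = 6849 rad/s
X_L = ωL = 40.61 Ω
X_C = 1/(ωC) = 31.07 Ω
Branch 1: Z₁ = R = 41.00 Ω
Branch 2 (series LC): Z₂ = j(X_L − X_C) = j9.546 Ω
Parallel: Z = Z₁Z₂/(Z₁+Z₂), |Z| = 9.297 Ω, ∠Z = 76.89°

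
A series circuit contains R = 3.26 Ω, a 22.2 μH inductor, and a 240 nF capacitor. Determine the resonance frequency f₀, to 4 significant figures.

68.95 kHz

ω₀ = 1/√(LC) = 1/√(2.22e-05 × 2.4e-07) = 433200 rad/s
f₀ = ω₀/(2π) = 68.95 kHz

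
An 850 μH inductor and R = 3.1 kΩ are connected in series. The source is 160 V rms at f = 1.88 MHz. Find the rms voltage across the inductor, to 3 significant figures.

153 V

ω = 2πf = 1.181e+07 rad/s
X_L = ωL = 10000 Ω
Z = 3100 + j10000 Ω
|Z| = √(3100² + 10000²) = 10500 Ω
I = V/|Z| = 15.2 mA
V_L = I·|Z_L| = 0.0152 × 10000 = 153 V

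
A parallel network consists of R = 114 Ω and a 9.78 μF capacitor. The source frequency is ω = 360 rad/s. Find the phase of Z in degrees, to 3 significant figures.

X_C = 1/(ωC) = 284 Ω
Parallel: admittances add. Y = 1/R + jωC
Y = (0.00877 + j0.00352) S
|Y| = 0.00945 S → |Z| = 1/|Y| = 106 Ω, ∠Z = −∠Y = -21.9°

-21.9°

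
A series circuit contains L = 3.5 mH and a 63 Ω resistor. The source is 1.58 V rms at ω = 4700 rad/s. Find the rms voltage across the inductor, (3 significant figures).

X_L = ωL = 16.4 Ω
Z = 63.0 + j16.4 Ω
|Z| = √(63.0² + 16.4²) = 65.1 Ω
I = V/|Z| = 24.3 mA
V_L = I·|Z_L| = 0.0243 × 16.4 = 0.399 V

0.399 V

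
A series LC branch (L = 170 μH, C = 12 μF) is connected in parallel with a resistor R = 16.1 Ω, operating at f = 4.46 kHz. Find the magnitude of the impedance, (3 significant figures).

ω = 2πf = 28020 rad/s
X_L = ωL = 4.76 Ω
X_C = 1/(ωC) = 2.97 Ω
Branch 1: Z₁ = R = 16.1 Ω
Branch 2 (series LC): Z₂ = j(X_L − X_C) = j1.79 Ω
Parallel: Z = Z₁Z₂/(Z₁+Z₂), |Z| = 1.78 Ω, ∠Z = 83.7°

1.78 Ω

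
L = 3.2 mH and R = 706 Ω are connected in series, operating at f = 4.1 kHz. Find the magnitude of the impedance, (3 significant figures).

711 Ω

ω = 2πf = 25760 rad/s
X_L = ωL = 82.4 Ω
Z = 706 + j82.4 Ω
|Z| = √(706² + 82.4²) = 711 Ω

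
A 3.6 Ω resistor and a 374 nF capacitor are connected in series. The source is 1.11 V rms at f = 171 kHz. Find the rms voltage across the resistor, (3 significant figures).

0.913 V

ω = 2πf = 1.074e+06 rad/s
X_C = 1/(ωC) = 2.49 Ω
Z = 3.60 − j2.49 Ω
|Z| = √(3.60² + 2.49²) = 4.38 Ω
I = V/|Z| = 254 mA
V_R = I·|Z_R| = 0.254 × 3.60 = 0.913 V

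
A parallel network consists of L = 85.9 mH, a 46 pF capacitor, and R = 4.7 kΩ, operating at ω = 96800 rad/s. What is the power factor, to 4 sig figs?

0.8783

X_L = ωL = 8315 Ω
X_C = 1/(ωC) = 224600 Ω
Parallel: admittances add. Y = 1/R + 1/(jωL) + jωC
Y = (0.0002128 − j0.0001158) S
|Y| = 0.0002422 S → |Z| = 1/|Y| = 4128 Ω, ∠Z = −∠Y = 28.56°
cos φ = cos(28.56°) = 0.8783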